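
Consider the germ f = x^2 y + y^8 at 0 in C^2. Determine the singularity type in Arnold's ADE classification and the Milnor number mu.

The Hessian of f at 0 is [[0, 0], [0, 0]] with rank 0, so corank 2. A Groebner basis of the Jacobian ideal J(f) in C{x,y} is {x^2/8 + y^7, x^3, x*y}; counting standard monomials gives mu = 9. Corank 2; j^3 = x^2*y has shape L^2 M (L != M), so D-series; mu = 9 gives D_9.

Type D_{9}, Milnor number mu = 9.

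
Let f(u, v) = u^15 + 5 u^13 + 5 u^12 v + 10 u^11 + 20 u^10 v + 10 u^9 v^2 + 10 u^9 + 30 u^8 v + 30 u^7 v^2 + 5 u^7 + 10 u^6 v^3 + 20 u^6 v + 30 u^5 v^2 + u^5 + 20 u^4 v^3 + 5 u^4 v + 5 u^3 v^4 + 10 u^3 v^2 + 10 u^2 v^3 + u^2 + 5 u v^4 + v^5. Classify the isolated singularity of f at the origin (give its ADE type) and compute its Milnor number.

Type A_4, Milnor number mu = 4.

The Hessian of f at 0 has rank 1. Corank 1: A-series; mu = 4 gives A_4.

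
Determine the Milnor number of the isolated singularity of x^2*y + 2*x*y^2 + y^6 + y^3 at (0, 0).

The Hessian of f at 0 has rank 0. Corank 2; j^3 = y*(x + y)^2 has shape L^2 M (L != M), so D-series; mu = 7 gives D_7.

7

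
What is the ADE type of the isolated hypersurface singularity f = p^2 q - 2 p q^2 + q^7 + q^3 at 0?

The Hessian of f at 0 has rank 0. Corank 2; j^3 = q*(p - q)^2 has shape L^2 M (L != M), so D-series; mu = 8 gives D_8.

D8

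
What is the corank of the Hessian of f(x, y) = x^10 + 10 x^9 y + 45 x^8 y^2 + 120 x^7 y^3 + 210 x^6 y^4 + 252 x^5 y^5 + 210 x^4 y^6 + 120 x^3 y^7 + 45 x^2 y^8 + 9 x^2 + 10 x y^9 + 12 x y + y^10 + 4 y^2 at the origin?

1

Hessian at 0 has rank 1.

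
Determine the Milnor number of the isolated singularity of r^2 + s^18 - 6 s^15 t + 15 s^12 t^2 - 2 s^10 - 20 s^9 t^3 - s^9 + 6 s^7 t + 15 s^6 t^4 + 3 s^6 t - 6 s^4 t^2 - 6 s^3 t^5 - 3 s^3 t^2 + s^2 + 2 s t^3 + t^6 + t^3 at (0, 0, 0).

The Hessian of f at 0 is [[2, 0, 0], [0, 0, 0], [0, 0, 2]] with rank 2, so corank 1. A Groebner basis of the Jacobian ideal J(f) in C{s,t,r} is {t^2, s, r}; counting standard monomials gives mu = 2. Corank 1: A-series; mu = 2 gives A_2.

2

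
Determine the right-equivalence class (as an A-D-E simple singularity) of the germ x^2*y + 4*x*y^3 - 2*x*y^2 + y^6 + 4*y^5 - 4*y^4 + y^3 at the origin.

The Hessian of f at 0 is [[0, 0], [0, 0]] with rank 0, so corank 2. A Groebner basis of the Jacobian ideal J(f) in C{x,y} is {x^3 + 2*x^2 + x*y^2 - 3*x*y + y^2, x^2*y + 2*x^2/3 - 2*x*y^2/3 - 7*x*y/6 + y^2/2, x*y/2 + y^3 - y^2/2}; counting standard monomials gives mu = 7. Corank 2; j^3 = y*(x - y)^2 has shape L^2 M (L != M), so D-series; mu = 7 gives D_7.

D_{7}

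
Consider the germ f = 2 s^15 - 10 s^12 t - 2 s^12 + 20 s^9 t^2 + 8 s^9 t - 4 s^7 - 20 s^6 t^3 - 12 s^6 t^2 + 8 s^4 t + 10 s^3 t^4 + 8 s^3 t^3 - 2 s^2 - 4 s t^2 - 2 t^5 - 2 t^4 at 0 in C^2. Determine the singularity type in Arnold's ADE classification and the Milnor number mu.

Type A4, Milnor number mu = 4.

The Hessian of f at 0 is [[-4, 0], [0, 0]] with rank 1, so corank 1. A Groebner basis of the Jacobian ideal J(f) in C{s,t} is {s^2, s + t^2}; counting standard monomials gives mu = 4. Corank 1: A-series; mu = 4 gives A_4.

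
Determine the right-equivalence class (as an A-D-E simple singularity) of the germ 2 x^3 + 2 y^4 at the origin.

The Hessian of f at 0 has rank 0. Corank 2; j^3 = 2*x^3 is a perfect cube, so E-series; the 4-jet and mu = 6 give E_6.

E_6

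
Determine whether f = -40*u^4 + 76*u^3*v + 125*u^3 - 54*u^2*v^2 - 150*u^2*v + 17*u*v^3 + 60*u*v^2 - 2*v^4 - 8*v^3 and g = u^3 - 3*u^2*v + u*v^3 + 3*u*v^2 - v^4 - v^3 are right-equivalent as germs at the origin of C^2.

The Hessian of f at 0 has rank 0. Corank 2; j^3 = (5*u - 2*v)^3 is a perfect cube, so E-series; the 4-jet and mu = 7 give E_7. The Hessian of g at 0 has rank 0. Corank 2; j^3 = (u - v)^3 is a perfect cube, so E-series; the 4-jet and mu = 7 give E_7. Both have type E_7, hence right-equivalent.

Yes.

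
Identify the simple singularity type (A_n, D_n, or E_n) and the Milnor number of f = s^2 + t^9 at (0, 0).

Type A_8, Milnor number mu = 8.

The Hessian of f at 0 has rank 1. Corank 1: A-series; mu = 8 gives A_8.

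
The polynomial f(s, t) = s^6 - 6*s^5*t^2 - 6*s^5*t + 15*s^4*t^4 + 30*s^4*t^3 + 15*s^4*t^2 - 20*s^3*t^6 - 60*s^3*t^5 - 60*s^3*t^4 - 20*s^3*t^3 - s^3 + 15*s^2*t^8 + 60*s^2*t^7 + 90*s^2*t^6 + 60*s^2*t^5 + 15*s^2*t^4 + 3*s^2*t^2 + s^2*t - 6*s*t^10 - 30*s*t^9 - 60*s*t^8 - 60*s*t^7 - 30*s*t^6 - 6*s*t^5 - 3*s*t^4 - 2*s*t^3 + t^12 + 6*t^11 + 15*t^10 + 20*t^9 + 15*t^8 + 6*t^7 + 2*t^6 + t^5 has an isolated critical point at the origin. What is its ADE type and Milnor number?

Type D7, Milnor number mu = 7.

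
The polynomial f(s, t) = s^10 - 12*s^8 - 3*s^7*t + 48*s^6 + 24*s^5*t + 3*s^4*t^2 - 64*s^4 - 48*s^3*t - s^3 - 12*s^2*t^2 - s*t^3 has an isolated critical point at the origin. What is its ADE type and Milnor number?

Type E_{7}, Milnor number mu = 7.

The Hessian of f at 0 has rank 0. Corank 2; j^3 = -s^3 is a perfect cube, so E-series; the 4-jet and mu = 7 give E_7.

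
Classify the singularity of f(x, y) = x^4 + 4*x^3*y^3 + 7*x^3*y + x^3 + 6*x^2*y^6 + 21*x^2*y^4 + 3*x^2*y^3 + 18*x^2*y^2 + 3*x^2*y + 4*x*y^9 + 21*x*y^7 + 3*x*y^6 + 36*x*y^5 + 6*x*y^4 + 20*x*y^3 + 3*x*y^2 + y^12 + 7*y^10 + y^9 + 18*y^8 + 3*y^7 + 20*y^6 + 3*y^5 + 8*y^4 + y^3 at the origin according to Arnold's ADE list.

E_7

The Hessian of f at 0 has rank 0. Corank 2; j^3 = (x + y)^3 is a perfect cube, so E-series; the 4-jet and mu = 7 give E_7.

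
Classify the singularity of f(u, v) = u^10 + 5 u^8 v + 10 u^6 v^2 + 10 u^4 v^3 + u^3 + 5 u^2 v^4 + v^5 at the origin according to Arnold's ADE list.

The Hessian of f at 0 is [[0, 0], [0, 0]] with rank 0, so corank 2. A Groebner basis of the Jacobian ideal J(f) in C{u,v} is {v^4, u^2}; counting standard monomials gives mu = 8. Corank 2; j^3 = u^3 is a perfect cube, so E-series; the 5-jet and mu = 8 give E_8.

E_8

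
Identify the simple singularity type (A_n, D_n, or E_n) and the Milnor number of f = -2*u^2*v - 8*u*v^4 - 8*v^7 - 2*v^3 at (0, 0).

The Hessian of f at 0 has rank 0. Corank 2; j^3 = -2*v*(u^2 + v^2) splits into three distinct lines over C (the quadratic factor has nonzero discriminant), so D_4.

Type D_{4}, Milnor number mu = 4.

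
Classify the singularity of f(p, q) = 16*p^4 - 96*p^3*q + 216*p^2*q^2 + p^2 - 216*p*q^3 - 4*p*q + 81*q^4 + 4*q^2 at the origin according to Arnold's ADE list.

A_3

The Hessian of f at 0 has rank 1. Corank 1: A-series; mu = 3 gives A_3.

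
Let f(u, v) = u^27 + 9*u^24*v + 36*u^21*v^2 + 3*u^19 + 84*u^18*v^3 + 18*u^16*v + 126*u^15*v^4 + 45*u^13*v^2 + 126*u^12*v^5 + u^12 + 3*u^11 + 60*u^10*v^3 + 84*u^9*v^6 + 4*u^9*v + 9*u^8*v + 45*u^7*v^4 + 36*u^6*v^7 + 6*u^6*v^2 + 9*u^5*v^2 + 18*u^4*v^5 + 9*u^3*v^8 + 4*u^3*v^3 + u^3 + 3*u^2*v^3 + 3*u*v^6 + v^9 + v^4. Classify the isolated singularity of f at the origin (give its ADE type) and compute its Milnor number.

Type E6, Milnor number mu = 6.

The Hessian of f at 0 has rank 0. Corank 2; j^3 = u^3 is a perfect cube, so E-series; the 4-jet and mu = 6 give E_6.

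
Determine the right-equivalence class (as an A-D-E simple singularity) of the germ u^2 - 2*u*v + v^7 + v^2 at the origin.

A_6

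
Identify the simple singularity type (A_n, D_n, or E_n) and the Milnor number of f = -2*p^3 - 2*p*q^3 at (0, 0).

Type E_{7}, Milnor number mu = 7.

The Hessian of f at 0 has rank 0. Corank 2; j^3 = -2*p^3 is a perfect cube, so E-series; the 4-jet and mu = 7 give E_7.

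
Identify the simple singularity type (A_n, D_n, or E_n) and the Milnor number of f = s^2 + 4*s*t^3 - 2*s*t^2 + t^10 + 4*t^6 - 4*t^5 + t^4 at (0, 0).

The Hessian of f at 0 is [[2, 0], [0, 0]] with rank 1, so corank 1. A Groebner basis of the Jacobian ideal J(f) in C{s,t} is {s^4 - s^3/12 - s^2*t/8 - 5*s^2/48 + 7*s*t^2/48 + s*t/48 + s/96 - t^2/96, s^3*t + s^3/2 + s^2*t/2 + 3*s^2/8 - s*t^2/2 - s*t/16 - s/32 + t^2/32, -s^3/3 + s^2*t^2 + s^2*t/2 + s^2/3 - 5*s*t^2/12 - s*t/24 - s/48 + t^2/48, s/2 + t^3 - t^2/2}; counting standard monomials gives mu = 9. Corank 1: A-series; mu = 9 gives A_9.

Type A9, Milnor number mu = 9.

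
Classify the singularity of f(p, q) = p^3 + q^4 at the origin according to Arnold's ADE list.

E_6

The Hessian of f at 0 has rank 0. Corank 2; j^3 = p^3 is a perfect cube, so E-series; the 4-jet and mu = 6 give E_6.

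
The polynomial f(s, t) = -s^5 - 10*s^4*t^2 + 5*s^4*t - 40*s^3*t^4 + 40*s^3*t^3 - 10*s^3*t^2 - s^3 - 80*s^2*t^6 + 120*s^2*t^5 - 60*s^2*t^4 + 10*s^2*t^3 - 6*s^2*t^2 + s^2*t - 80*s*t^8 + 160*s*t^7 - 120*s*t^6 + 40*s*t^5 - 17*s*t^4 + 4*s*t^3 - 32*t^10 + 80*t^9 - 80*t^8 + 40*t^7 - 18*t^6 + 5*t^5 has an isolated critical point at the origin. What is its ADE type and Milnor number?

Type D6, Milnor number mu = 6.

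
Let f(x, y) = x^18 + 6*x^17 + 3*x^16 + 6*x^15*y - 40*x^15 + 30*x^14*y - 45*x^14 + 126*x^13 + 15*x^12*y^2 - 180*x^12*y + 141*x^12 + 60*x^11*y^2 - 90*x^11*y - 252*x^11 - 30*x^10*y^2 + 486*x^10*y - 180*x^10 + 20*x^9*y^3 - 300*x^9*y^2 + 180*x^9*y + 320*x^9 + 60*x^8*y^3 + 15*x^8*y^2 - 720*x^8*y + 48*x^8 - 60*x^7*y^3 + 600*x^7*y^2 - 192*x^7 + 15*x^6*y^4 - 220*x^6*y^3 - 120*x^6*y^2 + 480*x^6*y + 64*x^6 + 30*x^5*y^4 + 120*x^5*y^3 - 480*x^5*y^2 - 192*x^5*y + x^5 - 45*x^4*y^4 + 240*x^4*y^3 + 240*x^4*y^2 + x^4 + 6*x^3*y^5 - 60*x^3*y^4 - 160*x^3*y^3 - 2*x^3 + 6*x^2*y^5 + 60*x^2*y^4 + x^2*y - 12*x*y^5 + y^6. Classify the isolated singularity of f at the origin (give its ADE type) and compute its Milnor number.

The Hessian of f at 0 is [[0, 0], [0, 0]] with rank 0, so corank 2. A Groebner basis of the Jacobian ideal J(f) in C{x,y} is {x*y/12 + y^5, x*y^2, x^2 - x*y/2}; counting standard monomials gives mu = 7. Corank 2; j^3 = -x^2*(2*x - y) has shape L^2 M (L != M), so D-series; mu = 7 gives D_7.

Type D_{7}, Milnor number mu = 7.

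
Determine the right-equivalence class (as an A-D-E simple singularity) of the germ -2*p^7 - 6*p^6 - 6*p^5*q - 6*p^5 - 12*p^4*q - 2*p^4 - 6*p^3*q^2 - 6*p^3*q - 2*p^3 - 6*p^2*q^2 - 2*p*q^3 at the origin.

E_{7}

The Hessian of f at 0 has rank 0. Corank 2; j^3 = -2*p^3 is a perfect cube, so E-series; the 4-jet and mu = 7 give E_7.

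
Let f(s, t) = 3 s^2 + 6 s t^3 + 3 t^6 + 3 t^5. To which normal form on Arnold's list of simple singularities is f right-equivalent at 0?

A_4

The Hessian of f at 0 is [[6, 0], [0, 0]] with rank 1, so corank 1. A Groebner basis of the Jacobian ideal J(f) in C{s,t} is {s + t^3, s^2, s*t}; counting standard monomials gives mu = 4. Corank 1: A-series; mu = 4 gives A_4.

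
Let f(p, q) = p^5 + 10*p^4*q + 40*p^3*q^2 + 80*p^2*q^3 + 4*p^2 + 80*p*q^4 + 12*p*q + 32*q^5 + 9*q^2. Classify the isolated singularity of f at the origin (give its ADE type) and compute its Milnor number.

Type A_4, Milnor number mu = 4.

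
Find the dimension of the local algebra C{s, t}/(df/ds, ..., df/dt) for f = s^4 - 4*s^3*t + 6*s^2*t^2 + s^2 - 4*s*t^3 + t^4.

The Hessian of f at 0 has rank 1. Corank 1: A-series; mu = 3 gives A_3.

3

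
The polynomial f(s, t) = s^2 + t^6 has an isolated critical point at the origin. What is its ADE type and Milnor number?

Type A5, Milnor number mu = 5.

The Hessian of f at 0 has rank 1. Corank 1: A-series; mu = 5 gives A_5.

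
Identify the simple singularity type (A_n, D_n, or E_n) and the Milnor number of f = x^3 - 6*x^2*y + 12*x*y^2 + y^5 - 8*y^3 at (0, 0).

The Hessian of f at 0 has rank 0. Corank 2; j^3 = (x - 2*y)^3 is a perfect cube, so E-series; the 5-jet and mu = 8 give E_8.

Type E_8, Milnor number mu = 8.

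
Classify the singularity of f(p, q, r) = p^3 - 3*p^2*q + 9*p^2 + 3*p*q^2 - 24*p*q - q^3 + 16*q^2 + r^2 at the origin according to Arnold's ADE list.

A_2

The Hessian of f at 0 is [[18, -24, 0], [-24, 32, 0], [0, 0, 2]] with rank 2, so corank 1. A Groebner basis of the Jacobian ideal J(f) in C{p,q,r} is {q^2, p - 4*q/3, r}; counting standard monomials gives mu = 2. Corank 1: A-series; mu = 2 gives A_2.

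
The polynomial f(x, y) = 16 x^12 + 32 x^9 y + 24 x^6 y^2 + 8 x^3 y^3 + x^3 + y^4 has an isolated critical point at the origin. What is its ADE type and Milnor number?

Type E_{6}, Milnor number mu = 6.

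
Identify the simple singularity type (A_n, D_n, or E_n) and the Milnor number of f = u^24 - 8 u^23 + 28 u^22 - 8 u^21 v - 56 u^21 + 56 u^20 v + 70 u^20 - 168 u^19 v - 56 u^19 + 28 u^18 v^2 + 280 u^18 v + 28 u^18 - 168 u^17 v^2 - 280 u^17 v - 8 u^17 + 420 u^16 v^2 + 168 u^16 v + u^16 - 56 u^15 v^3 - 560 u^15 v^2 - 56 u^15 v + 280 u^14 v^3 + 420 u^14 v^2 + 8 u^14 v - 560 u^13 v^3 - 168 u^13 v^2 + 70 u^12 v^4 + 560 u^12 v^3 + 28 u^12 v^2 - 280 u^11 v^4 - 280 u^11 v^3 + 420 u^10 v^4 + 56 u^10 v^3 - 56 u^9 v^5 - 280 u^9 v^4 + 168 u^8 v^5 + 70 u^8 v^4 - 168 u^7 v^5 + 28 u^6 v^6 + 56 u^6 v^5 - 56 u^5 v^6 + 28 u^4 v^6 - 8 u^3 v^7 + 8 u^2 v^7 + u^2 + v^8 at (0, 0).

Type A_7, Milnor number mu = 7.

The Hessian of f at 0 is [[2, 0], [0, 0]] with rank 1, so corank 1. A Groebner basis of the Jacobian ideal J(f) in C{u,v} is {v^7, u}; counting standard monomials gives mu = 7. Corank 1: A-series; mu = 7 gives A_7.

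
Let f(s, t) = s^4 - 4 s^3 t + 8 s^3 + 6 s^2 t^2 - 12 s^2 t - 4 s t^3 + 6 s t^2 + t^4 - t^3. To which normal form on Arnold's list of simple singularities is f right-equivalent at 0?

The Hessian of f at 0 has rank 0. Corank 2; j^3 = (2*s - t)^3 is a perfect cube, so E-series; the 4-jet and mu = 6 give E_6.

E_6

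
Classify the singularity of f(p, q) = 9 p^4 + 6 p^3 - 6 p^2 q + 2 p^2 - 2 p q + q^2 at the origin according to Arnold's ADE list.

A_1

The Hessian of f at 0 has rank 2. Corank 0: nondegenerate Morse point, so A_1.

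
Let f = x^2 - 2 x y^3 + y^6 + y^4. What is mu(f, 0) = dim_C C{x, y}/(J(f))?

3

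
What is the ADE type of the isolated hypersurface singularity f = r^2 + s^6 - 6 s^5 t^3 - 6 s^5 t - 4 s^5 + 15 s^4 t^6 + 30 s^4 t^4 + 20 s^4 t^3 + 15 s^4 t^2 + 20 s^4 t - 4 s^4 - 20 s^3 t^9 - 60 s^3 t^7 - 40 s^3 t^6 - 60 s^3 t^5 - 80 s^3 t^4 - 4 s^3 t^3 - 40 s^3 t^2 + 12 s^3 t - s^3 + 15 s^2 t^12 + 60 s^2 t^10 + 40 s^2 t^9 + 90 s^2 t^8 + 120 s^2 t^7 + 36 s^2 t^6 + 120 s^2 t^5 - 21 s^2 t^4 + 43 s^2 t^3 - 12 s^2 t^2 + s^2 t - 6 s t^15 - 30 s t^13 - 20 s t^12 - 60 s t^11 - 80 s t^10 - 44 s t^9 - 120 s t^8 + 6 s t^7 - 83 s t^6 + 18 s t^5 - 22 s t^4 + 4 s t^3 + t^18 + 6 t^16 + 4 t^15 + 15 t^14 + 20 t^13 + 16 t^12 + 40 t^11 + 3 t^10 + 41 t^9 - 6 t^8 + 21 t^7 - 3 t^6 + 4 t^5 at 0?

The Hessian of f at 0 has rank 1. Corank 2; j^3 = -s^2*(s - t) has shape L^2 M (L != M), so D-series; mu = 7 gives D_7.

D_7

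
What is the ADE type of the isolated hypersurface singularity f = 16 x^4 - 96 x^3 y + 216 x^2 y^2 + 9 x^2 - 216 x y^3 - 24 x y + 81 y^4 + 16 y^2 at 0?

A3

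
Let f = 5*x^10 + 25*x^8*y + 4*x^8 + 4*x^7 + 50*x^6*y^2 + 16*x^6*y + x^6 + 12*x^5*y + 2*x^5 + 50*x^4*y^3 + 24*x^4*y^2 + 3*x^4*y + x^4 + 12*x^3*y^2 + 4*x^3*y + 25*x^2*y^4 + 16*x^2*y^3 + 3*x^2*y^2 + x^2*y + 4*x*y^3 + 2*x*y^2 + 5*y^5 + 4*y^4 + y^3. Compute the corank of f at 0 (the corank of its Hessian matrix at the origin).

2

Hessian at 0 has rank 0.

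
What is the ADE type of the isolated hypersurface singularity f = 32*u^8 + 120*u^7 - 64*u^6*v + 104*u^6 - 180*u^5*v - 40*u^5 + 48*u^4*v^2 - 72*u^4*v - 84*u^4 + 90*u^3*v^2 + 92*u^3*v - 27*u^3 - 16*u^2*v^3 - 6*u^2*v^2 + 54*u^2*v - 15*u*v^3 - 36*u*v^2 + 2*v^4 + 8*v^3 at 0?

The Hessian of f at 0 has rank 0. Corank 2; j^3 = -(3*u - 2*v)^3 is a perfect cube, so E-series; the 4-jet and mu = 7 give E_7.

E7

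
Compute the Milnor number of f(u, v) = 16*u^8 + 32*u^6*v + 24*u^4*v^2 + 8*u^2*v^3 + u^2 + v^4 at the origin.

3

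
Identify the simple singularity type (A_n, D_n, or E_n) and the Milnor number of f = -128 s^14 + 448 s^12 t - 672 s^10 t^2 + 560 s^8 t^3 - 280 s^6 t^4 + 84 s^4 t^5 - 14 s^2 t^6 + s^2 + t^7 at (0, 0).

Type A_6, Milnor number mu = 6.

The Hessian of f at 0 is [[2, 0], [0, 0]] with rank 1, so corank 1. A Groebner basis of the Jacobian ideal J(f) in C{s,t} is {t^6, s}; counting standard monomials gives mu = 6. Corank 1: A-series; mu = 6 gives A_6.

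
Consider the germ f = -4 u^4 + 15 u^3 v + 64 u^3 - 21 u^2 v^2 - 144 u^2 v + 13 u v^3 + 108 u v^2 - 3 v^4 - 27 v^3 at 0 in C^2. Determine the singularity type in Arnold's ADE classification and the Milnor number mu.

The Hessian of f at 0 has rank 0. Corank 2; j^3 = (4*u - 3*v)^3 is a perfect cube, so E-series; the 4-jet and mu = 7 give E_7.

Type E_{7}, Milnor number mu = 7.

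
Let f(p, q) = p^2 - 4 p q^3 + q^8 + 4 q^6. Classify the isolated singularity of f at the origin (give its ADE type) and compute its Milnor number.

Type A_{7}, Milnor number mu = 7.

The Hessian of f at 0 has rank 1. Corank 1: A-series; mu = 7 gives A_7.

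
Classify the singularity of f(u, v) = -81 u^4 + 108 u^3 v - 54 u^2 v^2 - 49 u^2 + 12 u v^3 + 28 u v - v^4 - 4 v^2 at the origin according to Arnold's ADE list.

A_3

The Hessian of f at 0 has rank 1. Corank 1: A-series; mu = 3 gives A_3.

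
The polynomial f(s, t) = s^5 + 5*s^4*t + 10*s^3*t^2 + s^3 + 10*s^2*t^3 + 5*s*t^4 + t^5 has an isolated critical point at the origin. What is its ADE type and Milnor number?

The Hessian of f at 0 is [[0, 0], [0, 0]] with rank 0, so corank 2. A Groebner basis of the Jacobian ideal J(f) in C{s,t} is {t^5, s*t^3 + t^4/4, s^2}; counting standard monomials gives mu = 8. Corank 2; j^3 = s^3 is a perfect cube, so E-series; the 5-jet and mu = 8 give E_8.

Type E8, Milnor number mu = 8.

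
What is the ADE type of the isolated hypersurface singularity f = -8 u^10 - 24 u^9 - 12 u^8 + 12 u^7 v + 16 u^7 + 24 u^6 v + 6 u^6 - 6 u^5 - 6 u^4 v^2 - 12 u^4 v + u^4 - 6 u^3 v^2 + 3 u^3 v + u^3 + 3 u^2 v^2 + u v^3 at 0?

E_7

The Hessian of f at 0 has rank 0. Corank 2; j^3 = u^3 is a perfect cube, so E-series; the 4-jet and mu = 7 give E_7.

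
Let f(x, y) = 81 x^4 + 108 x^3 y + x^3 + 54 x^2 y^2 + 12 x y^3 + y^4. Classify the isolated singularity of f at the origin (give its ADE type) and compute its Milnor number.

Type E_{6}, Milnor number mu = 6.

The Hessian of f at 0 has rank 0. Corank 2; j^3 = x^3 is a perfect cube, so E-series; the 4-jet and mu = 6 give E_6.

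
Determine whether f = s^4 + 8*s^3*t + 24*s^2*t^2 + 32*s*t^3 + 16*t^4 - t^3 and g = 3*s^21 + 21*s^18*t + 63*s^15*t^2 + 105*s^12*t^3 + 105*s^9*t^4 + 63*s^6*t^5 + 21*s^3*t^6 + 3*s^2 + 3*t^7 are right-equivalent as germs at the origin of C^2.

No.

The Hessian of f at 0 has rank 0. Corank 2; j^3 = -t^3 is a perfect cube, so E-series; the 4-jet and mu = 6 give E_6. The Hessian of g at 0 has rank 1. Corank 1: A-series; mu = 6 gives A_6. f is E_6 but g is A_6, hence not right-equivalent.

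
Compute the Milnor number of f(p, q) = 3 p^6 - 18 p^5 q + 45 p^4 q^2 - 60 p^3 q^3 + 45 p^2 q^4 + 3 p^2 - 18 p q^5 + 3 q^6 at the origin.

5

The Hessian of f at 0 is [[6, 0], [0, 0]] with rank 1, so corank 1. A Groebner basis of the Jacobian ideal J(f) in C{p,q} is {q^5, p}; counting standard monomials gives mu = 5. Corank 1: A-series; mu = 5 gives A_5.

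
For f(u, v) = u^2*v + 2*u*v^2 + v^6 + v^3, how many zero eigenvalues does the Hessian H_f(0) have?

2

The Hessian at 0 is [[0, 0], [0, 0]] of rank 0; hence corank 2.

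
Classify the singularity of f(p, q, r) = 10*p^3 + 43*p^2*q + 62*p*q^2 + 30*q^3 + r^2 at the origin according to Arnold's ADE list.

The Hessian of f at 0 is [[0, 0, 0], [0, 0, 0], [0, 0, 2]] with rank 1, so corank 2. A Groebner basis of the Jacobian ideal J(f) in C{p,q,r} is {q^3, p^2 - 26*q^2/11, p*q + 17*q^2/11, r}; counting standard monomials gives mu = 4. Corank 2; j^3 = (2*p + 3*q)*(5*p^2 + 14*p*q + 10*q^2) splits into three distinct lines over C (the quadratic factor has nonzero discriminant), so D_4.

D_{4}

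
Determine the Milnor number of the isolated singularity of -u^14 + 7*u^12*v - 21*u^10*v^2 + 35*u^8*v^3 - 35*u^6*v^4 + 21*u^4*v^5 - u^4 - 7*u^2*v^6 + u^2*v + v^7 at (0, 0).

8

The Hessian of f at 0 is [[0, 0], [0, 0]] with rank 0, so corank 2. A Groebner basis of the Jacobian ideal J(f) in C{u,v} is {u^2/7 + v^6, u^3, u*v}; counting standard monomials gives mu = 8. Corank 2; j^3 = u^2*v has shape L^2 M (L != M), so D-series; mu = 8 gives D_8.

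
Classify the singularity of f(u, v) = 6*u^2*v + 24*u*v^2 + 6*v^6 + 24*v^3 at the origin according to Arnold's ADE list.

The Hessian of f at 0 has rank 0. Corank 2; j^3 = 6*v*(u + 2*v)^2 has shape L^2 M (L != M), so D-series; mu = 7 gives D_7.

D7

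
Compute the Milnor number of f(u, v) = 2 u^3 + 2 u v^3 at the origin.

7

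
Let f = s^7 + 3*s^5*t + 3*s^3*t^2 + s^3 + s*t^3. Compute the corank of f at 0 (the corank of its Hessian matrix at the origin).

Hessian at 0 has rank 0.

2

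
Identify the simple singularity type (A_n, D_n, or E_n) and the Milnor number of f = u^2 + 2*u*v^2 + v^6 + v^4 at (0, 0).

The Hessian of f at 0 has rank 1. Corank 1: A-series; mu = 5 gives A_5.

Type A_5, Milnor number mu = 5.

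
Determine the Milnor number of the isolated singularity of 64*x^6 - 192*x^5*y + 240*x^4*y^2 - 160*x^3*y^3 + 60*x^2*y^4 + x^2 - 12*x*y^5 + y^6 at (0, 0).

5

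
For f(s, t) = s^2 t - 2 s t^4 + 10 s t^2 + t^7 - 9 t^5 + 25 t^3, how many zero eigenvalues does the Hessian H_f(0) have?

2

The Hessian at 0 is [[0, 0], [0, 0]] of rank 0; hence corank 2.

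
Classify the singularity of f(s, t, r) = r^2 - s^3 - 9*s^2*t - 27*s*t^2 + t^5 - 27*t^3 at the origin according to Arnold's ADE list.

E_{8}

The Hessian of f at 0 has rank 1. Corank 2; j^3 = -(s + 3*t)^3 is a perfect cube, so E-series; the 5-jet and mu = 8 give E_8.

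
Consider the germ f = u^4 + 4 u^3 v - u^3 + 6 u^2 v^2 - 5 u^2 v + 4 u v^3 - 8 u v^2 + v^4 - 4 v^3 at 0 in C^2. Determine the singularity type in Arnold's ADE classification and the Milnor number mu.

The Hessian of f at 0 has rank 0. Corank 2; j^3 = -(u + v)*(u + 2*v)^2 has shape L^2 M (L != M), so D-series; mu = 5 gives D_5.

Type D5, Milnor number mu = 5.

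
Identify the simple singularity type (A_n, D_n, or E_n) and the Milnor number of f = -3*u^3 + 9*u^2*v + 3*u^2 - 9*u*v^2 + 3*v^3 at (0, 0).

Type A_2, Milnor number mu = 2.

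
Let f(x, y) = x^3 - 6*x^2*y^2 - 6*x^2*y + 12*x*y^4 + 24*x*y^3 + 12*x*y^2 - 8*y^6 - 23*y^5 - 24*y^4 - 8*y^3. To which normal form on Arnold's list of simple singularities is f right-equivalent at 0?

E8

The Hessian of f at 0 is [[0, 0], [0, 0]] with rank 0, so corank 2. A Groebner basis of the Jacobian ideal J(f) in C{x,y} is {y^4, x^3 - 6*x^2*y + 3*x^2 - 12*x*y + 16*y^3 + 12*y^2, -x^2/4 + x*y^2 + x*y - 2*y^3 - y^2}; counting standard monomials gives mu = 8. Corank 2; j^3 = (x - 2*y)^3 is a perfect cube, so E-series; the 5-jet and mu = 8 give E_8.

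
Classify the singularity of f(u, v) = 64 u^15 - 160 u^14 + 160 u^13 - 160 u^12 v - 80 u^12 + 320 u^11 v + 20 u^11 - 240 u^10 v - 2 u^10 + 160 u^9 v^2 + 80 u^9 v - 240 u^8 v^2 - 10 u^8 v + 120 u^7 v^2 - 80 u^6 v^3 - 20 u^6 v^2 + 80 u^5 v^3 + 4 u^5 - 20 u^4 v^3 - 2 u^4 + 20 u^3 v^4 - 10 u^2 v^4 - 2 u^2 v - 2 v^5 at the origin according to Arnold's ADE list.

D6

The Hessian of f at 0 is [[0, 0], [0, 0]] with rank 0, so corank 2. A Groebner basis of the Jacobian ideal J(f) in C{u,v} is {u^2/5 + v^4, u^3, u*v}; counting standard monomials gives mu = 6. Corank 2; j^3 = -2*u^2*v has shape L^2 M (L != M), so D-series; mu = 6 gives D_6.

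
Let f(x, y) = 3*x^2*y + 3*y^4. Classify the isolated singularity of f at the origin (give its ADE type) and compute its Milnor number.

The Hessian of f at 0 has rank 0. Corank 2; j^3 = 3*x^2*y has shape L^2 M (L != M), so D-series; mu = 5 gives D_5.

Type D_5, Milnor number mu = 5.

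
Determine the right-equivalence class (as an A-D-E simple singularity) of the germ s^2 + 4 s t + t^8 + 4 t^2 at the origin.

A7

The Hessian of f at 0 has rank 1. Corank 1: A-series; mu = 7 gives A_7.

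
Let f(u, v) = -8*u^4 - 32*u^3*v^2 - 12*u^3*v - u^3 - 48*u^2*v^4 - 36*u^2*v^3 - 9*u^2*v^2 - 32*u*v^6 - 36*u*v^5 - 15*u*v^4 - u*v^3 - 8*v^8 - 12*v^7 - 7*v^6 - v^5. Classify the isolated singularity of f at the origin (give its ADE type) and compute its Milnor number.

Type E_7, Milnor number mu = 7.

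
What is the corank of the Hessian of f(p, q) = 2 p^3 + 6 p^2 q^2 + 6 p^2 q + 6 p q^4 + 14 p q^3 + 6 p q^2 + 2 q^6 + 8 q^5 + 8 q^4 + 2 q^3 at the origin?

2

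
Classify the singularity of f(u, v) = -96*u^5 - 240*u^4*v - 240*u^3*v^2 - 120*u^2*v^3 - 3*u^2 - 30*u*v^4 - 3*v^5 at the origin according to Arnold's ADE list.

The Hessian of f at 0 is [[-6, 0], [0, 0]] with rank 1, so corank 1. A Groebner basis of the Jacobian ideal J(f) in C{u,v} is {v^4, u}; counting standard monomials gives mu = 4. Corank 1: A-series; mu = 4 gives A_4.

A4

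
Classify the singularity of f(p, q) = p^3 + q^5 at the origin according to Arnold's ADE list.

E_{8}

The Hessian of f at 0 is [[0, 0], [0, 0]] with rank 0, so corank 2. A Groebner basis of the Jacobian ideal J(f) in C{p,q} is {q^4, p^2}; counting standard monomials gives mu = 8. Corank 2; j^3 = p^3 is a perfect cube, so E-series; the 5-jet and mu = 8 give E_8.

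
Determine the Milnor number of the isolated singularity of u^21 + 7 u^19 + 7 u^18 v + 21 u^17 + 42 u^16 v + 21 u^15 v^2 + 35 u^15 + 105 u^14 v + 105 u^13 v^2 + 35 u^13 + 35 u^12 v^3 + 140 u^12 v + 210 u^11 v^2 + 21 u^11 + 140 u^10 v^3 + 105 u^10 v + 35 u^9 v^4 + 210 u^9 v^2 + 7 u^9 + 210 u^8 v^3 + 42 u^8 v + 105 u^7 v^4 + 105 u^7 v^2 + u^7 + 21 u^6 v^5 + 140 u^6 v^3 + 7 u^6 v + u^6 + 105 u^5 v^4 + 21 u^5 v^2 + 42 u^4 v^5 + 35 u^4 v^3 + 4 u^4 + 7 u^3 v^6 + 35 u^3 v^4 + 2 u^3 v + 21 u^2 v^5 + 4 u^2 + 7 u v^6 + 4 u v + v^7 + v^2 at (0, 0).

6

The Hessian of f at 0 has rank 1. Corank 1: A-series; mu = 6 gives A_6.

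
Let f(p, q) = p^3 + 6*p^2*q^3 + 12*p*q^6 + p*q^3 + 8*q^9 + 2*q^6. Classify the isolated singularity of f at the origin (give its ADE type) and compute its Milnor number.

Type E_7, Milnor number mu = 7.

The Hessian of f at 0 is [[0, 0], [0, 0]] with rank 0, so corank 2. A Groebner basis of the Jacobian ideal J(f) in C{p,q} is {p^3, p*q^2, 3*p^2 + q^3}; counting standard monomials gives mu = 7. Corank 2; j^3 = p^3 is a perfect cube, so E-series; the 4-jet and mu = 7 give E_7.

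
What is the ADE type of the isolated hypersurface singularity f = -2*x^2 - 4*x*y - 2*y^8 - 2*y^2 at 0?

A_{7}

The Hessian of f at 0 is [[-4, -4], [-4, -4]] with rank 1, so corank 1. A Groebner basis of the Jacobian ideal J(f) in C{x,y} is {y^7, x + y}; counting standard monomials gives mu = 7. Corank 1: A-series; mu = 7 gives A_7.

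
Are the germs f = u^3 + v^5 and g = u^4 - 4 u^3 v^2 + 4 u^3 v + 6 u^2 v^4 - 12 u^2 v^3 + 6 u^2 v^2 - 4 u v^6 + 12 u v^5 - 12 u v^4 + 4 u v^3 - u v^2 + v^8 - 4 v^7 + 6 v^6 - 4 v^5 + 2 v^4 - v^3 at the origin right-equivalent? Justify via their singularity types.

No.

The Hessian of f at 0 has rank 0. Corank 2; j^3 = u^3 is a perfect cube, so E-series; the 5-jet and mu = 8 give E_8. The Hessian of g at 0 has rank 0. Corank 2; j^3 = -v^2*(u + v) has shape L^2 M (L != M), so D-series; mu = 5 gives D_5. f is E_8 but g is D_5, hence not right-equivalent.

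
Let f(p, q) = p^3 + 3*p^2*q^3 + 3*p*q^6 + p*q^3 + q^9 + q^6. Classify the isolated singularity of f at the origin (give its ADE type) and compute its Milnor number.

The Hessian of f at 0 has rank 0. Corank 2; j^3 = p^3 is a perfect cube, so E-series; the 4-jet and mu = 7 give E_7.

Type E_{7}, Milnor number mu = 7.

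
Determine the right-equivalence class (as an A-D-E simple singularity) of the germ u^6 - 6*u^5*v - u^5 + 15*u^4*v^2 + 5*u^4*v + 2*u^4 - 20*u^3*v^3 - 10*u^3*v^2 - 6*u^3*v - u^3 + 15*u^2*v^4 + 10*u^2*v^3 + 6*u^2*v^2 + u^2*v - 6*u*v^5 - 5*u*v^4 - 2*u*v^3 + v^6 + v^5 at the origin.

The Hessian of f at 0 is [[0, 0], [0, 0]] with rank 0, so corank 2. A Groebner basis of the Jacobian ideal J(f) in C{u,v} is {-u^2/21 + 10*u*v/21 + v^4 - 10*v^3/21, u^3, u^2*v + 2*u^2/21 + u*v/21 - v^3/21, -5*u^2/21 + u*v^2 + 8*u*v/21 - 8*v^3/21}; counting standard monomials gives mu = 7. Corank 2; j^3 = -u^2*(u - v) has shape L^2 M (L != M), so D-series; mu = 7 gives D_7.

D_7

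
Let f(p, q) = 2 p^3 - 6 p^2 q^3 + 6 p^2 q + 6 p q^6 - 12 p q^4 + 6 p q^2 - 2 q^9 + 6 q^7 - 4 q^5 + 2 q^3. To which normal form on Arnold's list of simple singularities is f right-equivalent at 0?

The Hessian of f at 0 has rank 0. Corank 2; j^3 = 2*(p + q)^3 is a perfect cube, so E-series; the 5-jet and mu = 8 give E_8.

E8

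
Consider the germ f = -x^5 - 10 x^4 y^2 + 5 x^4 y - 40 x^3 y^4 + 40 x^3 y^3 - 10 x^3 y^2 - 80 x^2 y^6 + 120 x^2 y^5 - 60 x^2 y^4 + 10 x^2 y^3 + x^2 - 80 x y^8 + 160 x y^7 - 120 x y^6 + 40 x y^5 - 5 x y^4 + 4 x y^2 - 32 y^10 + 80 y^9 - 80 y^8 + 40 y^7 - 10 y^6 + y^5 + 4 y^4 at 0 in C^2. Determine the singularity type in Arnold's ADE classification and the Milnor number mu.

The Hessian of f at 0 has rank 1. Corank 1: A-series; mu = 4 gives A_4.

Type A4, Milnor number mu = 4.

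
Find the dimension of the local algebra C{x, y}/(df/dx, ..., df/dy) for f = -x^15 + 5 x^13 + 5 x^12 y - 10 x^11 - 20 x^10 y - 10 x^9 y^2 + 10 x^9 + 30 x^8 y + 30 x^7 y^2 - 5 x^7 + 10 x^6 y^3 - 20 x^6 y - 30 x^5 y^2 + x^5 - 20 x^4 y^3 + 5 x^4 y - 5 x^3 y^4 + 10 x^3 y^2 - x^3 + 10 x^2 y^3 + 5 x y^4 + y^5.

The Hessian of f at 0 is [[0, 0], [0, 0]] with rank 0, so corank 2. A Groebner basis of the Jacobian ideal J(f) in C{x,y} is {y^5, x*y^3 + y^4/4, x^2}; counting standard monomials gives mu = 8. Corank 2; j^3 = -x^3 is a perfect cube, so E-series; the 5-jet and mu = 8 give E_8.

8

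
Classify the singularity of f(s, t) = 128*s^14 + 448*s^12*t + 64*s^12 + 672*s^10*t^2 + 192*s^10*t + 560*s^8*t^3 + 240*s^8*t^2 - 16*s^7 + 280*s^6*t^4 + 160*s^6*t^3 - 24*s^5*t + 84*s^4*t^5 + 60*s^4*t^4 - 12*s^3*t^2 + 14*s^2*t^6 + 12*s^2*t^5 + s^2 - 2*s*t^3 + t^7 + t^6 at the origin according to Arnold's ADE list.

A6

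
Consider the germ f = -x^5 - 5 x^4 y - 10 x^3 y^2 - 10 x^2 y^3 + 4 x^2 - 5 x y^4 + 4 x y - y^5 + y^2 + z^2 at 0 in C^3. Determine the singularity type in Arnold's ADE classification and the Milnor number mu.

Type A4, Milnor number mu = 4.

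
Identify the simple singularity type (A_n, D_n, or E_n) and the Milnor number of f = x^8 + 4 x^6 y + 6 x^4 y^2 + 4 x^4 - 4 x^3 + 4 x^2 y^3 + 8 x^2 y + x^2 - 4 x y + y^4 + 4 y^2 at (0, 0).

Type A_{3}, Milnor number mu = 3.

The Hessian of f at 0 has rank 1. Corank 1: A-series; mu = 3 gives A_3.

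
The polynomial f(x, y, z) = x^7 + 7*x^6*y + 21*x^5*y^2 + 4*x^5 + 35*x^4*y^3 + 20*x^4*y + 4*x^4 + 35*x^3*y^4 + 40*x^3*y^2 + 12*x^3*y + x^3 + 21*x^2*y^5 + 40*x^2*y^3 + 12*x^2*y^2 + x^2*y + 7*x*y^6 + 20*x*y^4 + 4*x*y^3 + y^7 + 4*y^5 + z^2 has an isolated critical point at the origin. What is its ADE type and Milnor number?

Type D8, Milnor number mu = 8.

The Hessian of f at 0 has rank 1. Corank 2; j^3 = x^2*(x + y) has shape L^2 M (L != M), so D-series; mu = 8 gives D_8.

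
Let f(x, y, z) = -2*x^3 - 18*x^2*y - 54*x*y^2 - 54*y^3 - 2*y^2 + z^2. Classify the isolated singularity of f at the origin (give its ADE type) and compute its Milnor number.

Type A_2, Milnor number mu = 2.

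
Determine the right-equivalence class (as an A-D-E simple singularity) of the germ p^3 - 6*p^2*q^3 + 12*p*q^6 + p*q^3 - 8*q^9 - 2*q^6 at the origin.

E7

The Hessian of f at 0 has rank 0. Corank 2; j^3 = p^3 is a perfect cube, so E-series; the 4-jet and mu = 7 give E_7.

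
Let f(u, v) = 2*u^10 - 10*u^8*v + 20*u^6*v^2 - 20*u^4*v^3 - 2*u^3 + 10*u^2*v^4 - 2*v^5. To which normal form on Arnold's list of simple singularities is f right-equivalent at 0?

The Hessian of f at 0 has rank 0. Corank 2; j^3 = -2*u^3 is a perfect cube, so E-series; the 5-jet and mu = 8 give E_8.

E_8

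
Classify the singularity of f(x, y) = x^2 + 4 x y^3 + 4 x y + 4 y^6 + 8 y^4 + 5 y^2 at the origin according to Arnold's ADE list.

A1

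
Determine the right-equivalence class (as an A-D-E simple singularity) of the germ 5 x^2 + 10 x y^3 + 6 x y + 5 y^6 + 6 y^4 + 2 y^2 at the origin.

A_{1}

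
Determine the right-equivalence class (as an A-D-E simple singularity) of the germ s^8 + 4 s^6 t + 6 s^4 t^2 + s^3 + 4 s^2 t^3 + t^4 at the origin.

E_{6}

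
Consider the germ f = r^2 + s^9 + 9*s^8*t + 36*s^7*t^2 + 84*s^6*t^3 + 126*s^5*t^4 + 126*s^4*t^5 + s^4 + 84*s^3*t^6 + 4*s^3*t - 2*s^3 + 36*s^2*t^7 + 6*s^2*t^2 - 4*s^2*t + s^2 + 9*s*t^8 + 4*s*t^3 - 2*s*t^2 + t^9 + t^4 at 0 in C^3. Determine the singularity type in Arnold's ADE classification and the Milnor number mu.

Type A_8, Milnor number mu = 8.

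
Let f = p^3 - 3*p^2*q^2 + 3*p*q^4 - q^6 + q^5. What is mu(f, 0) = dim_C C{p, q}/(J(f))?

8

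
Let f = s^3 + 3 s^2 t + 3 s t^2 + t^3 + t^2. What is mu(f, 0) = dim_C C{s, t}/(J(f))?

The Hessian of f at 0 is [[0, 0], [0, 2]] with rank 1, so corank 1. A Groebner basis of the Jacobian ideal J(f) in C{s,t} is {s^2, t}; counting standard monomials gives mu = 2. Corank 1: A-series; mu = 2 gives A_2.

2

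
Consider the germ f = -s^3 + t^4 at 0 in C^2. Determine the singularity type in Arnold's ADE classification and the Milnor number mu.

Type E_{6}, Milnor number mu = 6.

The Hessian of f at 0 is [[0, 0], [0, 0]] with rank 0, so corank 2. A Groebner basis of the Jacobian ideal J(f) in C{s,t} is {t^3, s^2}; counting standard monomials gives mu = 6. Corank 2; j^3 = -s^3 is a perfect cube, so E-series; the 4-jet and mu = 6 give E_6.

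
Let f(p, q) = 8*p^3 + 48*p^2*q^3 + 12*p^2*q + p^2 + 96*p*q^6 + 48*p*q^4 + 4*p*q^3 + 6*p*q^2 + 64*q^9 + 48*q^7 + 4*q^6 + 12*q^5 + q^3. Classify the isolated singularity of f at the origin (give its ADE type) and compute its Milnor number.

The Hessian of f at 0 is [[2, 0], [0, 0]] with rank 1, so corank 1. A Groebner basis of the Jacobian ideal J(f) in C{p,q} is {q^2, p}; counting standard monomials gives mu = 2. Corank 1: A-series; mu = 2 gives A_2.

Type A2, Milnor number mu = 2.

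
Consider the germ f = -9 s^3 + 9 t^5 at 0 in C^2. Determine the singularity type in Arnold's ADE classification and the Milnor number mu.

The Hessian of f at 0 is [[0, 0], [0, 0]] with rank 0, so corank 2. A Groebner basis of the Jacobian ideal J(f) in C{s,t} is {t^4, s^2}; counting standard monomials gives mu = 8. Corank 2; j^3 = -9*s^3 is a perfect cube, so E-series; the 5-jet and mu = 8 give E_8.

Type E_{8}, Milnor number mu = 8.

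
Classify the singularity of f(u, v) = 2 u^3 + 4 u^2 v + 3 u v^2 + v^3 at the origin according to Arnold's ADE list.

D_{4}

The Hessian of f at 0 has rank 0. Corank 2; j^3 = (u + v)*(2*u^2 + 2*u*v + v^2) splits into three distinct lines over C (the quadratic factor has nonzero discriminant), so D_4.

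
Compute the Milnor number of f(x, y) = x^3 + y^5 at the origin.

8

The Hessian of f at 0 has rank 0. Corank 2; j^3 = x^3 is a perfect cube, so E-series; the 5-jet and mu = 8 give E_8.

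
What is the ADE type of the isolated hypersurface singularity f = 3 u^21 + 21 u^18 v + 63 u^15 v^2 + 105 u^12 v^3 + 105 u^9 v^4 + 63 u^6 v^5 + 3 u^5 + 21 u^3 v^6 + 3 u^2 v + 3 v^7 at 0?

D_8

The Hessian of f at 0 is [[0, 0], [0, 0]] with rank 0, so corank 2. A Groebner basis of the Jacobian ideal J(f) in C{u,v} is {u^2/7 + v^6, u^3, u*v}; counting standard monomials gives mu = 8. Corank 2; j^3 = 3*u^2*v has shape L^2 M (L != M), so D-series; mu = 8 gives D_8.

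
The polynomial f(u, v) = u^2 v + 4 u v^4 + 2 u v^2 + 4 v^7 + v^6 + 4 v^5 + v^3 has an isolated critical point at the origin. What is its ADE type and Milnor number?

Type D7, Milnor number mu = 7.

The Hessian of f at 0 has rank 0. Corank 2; j^3 = v*(u + v)^2 has shape L^2 M (L != M), so D-series; mu = 7 gives D_7.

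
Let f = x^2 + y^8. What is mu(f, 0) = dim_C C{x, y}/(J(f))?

The Hessian of f at 0 is [[2, 0], [0, 0]] with rank 1, so corank 1. A Groebner basis of the Jacobian ideal J(f) in C{x,y} is {y^7, x}; counting standard monomials gives mu = 7. Corank 1: A-series; mu = 7 gives A_7.

7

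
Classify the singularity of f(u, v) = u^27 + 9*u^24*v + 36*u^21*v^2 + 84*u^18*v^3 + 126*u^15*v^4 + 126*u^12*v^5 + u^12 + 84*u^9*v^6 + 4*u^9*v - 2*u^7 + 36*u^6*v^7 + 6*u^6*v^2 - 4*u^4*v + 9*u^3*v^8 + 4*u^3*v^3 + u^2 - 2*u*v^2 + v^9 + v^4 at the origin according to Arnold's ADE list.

A_8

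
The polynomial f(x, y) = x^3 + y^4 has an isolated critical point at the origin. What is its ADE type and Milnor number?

Type E_6, Milnor number mu = 6.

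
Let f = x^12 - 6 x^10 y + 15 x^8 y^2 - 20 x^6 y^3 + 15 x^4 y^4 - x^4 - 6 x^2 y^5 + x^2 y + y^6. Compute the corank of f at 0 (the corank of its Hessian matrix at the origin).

2

Hessian at 0 has rank 0.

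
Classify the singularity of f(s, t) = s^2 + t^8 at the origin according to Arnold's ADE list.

A_{7}

The Hessian of f at 0 is [[2, 0], [0, 0]] with rank 1, so corank 1. A Groebner basis of the Jacobian ideal J(f) in C{s,t} is {t^7, s}; counting standard monomials gives mu = 7. Corank 1: A-series; mu = 7 gives A_7.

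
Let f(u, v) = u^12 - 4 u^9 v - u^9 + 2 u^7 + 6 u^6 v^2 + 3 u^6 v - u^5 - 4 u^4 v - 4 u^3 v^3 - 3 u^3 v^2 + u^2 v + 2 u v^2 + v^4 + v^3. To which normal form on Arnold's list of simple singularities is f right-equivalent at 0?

D_{5}

The Hessian of f at 0 has rank 0. Corank 2; j^3 = v*(u + v)^2 has shape L^2 M (L != M), so D-series; mu = 5 gives D_5.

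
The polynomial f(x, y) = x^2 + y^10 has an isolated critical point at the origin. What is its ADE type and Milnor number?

Type A_9, Milnor number mu = 9.

The Hessian of f at 0 is [[2, 0], [0, 0]] with rank 1, so corank 1. A Groebner basis of the Jacobian ideal J(f) in C{x,y} is {y^9, x}; counting standard monomials gives mu = 9. Corank 1: A-series; mu = 9 gives A_9.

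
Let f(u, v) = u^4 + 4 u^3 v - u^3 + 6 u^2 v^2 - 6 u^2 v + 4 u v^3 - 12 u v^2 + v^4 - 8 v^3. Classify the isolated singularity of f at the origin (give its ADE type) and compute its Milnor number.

Type E_{6}, Milnor number mu = 6.

The Hessian of f at 0 has rank 0. Corank 2; j^3 = -(u + 2*v)^3 is a perfect cube, so E-series; the 4-jet and mu = 6 give E_6.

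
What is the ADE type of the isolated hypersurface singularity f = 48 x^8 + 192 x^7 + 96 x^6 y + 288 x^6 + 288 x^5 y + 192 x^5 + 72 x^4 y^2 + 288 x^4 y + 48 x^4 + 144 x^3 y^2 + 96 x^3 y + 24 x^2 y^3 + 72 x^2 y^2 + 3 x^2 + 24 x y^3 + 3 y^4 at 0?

The Hessian of f at 0 has rank 1. Corank 1: A-series; mu = 3 gives A_3.

A_3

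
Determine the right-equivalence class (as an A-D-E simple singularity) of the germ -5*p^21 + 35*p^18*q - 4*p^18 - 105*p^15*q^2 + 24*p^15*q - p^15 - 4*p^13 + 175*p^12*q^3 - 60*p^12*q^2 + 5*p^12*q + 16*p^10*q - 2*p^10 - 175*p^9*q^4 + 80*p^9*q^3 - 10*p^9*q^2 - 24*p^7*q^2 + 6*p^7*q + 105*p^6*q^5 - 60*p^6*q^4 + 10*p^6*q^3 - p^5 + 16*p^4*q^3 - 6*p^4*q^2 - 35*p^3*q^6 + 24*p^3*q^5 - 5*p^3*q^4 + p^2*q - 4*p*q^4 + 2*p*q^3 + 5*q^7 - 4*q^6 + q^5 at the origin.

D8

The Hessian of f at 0 has rank 0. Corank 2; j^3 = p^2*q has shape L^2 M (L != M), so D-series; mu = 8 gives D_8.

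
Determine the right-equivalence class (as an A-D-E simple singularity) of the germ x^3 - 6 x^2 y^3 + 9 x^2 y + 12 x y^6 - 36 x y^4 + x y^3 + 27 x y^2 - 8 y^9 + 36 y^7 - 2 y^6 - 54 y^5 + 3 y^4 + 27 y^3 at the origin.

E_7

The Hessian of f at 0 has rank 0. Corank 2; j^3 = (x + 3*y)^3 is a perfect cube, so E-series; the 4-jet and mu = 7 give E_7.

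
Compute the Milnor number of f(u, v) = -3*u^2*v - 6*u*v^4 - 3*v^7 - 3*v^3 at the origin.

4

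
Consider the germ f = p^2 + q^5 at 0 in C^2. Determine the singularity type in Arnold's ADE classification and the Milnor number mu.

Type A_{4}, Milnor number mu = 4.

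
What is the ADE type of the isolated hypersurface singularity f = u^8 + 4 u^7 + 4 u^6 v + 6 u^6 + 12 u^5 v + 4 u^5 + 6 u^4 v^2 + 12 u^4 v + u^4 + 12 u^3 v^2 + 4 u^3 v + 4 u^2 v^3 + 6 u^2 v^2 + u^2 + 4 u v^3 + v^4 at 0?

A_3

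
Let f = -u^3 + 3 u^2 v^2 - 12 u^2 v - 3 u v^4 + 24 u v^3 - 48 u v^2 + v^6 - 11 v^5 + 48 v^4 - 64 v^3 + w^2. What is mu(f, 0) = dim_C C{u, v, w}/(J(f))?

8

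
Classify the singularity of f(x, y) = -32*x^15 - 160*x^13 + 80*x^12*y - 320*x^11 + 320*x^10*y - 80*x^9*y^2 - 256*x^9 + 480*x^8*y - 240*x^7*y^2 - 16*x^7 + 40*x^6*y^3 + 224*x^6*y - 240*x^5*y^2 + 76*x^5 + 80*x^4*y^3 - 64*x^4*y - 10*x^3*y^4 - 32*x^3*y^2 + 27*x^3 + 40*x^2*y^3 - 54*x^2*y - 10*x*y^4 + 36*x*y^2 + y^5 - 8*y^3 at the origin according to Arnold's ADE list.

The Hessian of f at 0 has rank 0. Corank 2; j^3 = (3*x - 2*y)^3 is a perfect cube, so E-series; the 5-jet and mu = 8 give E_8.

E_{8}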